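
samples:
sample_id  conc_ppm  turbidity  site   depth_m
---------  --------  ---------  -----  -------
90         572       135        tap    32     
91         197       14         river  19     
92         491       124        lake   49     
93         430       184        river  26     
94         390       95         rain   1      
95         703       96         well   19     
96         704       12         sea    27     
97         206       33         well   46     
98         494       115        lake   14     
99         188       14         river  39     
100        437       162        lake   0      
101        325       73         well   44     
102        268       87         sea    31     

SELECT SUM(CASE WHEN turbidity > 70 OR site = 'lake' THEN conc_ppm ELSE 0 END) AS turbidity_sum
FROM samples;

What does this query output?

4110

sample_id=90: ✓ → 572
sample_id=91: ✗
sample_id=92: ✓ → 491
sample_id=93: ✓ → 430
sample_id=94: ✓ → 390
sample_id=95: ✓ → 703
sample_id=96: ✗
sample_id=97: ✗
sample_id=98: ✓ → 494
sample_id=99: ✗
sample_id=100: ✓ → 437
sample_id=101: ✓ → 325
sample_id=102: ✓ → 268
turbidity_sum = 572 + 491 + 430 + 390 + 703 + 494 + 437 + 325 + 268 = 4110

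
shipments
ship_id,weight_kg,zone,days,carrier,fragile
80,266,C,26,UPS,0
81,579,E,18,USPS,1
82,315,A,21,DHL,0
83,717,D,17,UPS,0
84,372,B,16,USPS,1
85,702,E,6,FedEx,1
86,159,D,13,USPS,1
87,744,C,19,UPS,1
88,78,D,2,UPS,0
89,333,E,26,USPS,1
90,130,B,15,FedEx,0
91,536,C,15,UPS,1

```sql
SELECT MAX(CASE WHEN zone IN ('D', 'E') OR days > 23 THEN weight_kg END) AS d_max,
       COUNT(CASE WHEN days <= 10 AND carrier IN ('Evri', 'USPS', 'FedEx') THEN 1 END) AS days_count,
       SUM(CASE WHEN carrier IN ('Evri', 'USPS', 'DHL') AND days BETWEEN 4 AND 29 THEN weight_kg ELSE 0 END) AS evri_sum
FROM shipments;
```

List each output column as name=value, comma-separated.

d_max=717, days_count=1, evri_sum=1758

[d_max: zone IN ('D', 'E') OR days > 23]
ship_id=80: ✓ → 266
ship_id=81: ✓ → 579
ship_id=82: ✗
ship_id=83: ✓ → 717
ship_id=84: ✗
ship_id=85: ✓ → 702
ship_id=86: ✓ → 159
ship_id=87: ✗
ship_id=88: ✓ → 78
ship_id=89: ✓ → 333
ship_id=90: ✗
ship_id=91: ✗
d_max = MAX(266, 579, 717, 702, 159, 78, 333) = 717
—
[days_count: days <= 10 AND carrier IN ('Evri', 'USPS', 'FedEx')]
ship_id=80: ✗
ship_id=81: ✗
ship_id=82: ✗
ship_id=83: ✗
ship_id=84: ✗
ship_id=85: ✓ → 1
ship_id=86: ✗
ship_id=87: ✗
ship_id=88: ✗
ship_id=89: ✗
ship_id=90: ✗
ship_id=91: ✗
days_count = COUNT(1) = 1
—
[evri_sum: carrier IN ('Evri', 'USPS', 'DHL') AND days BETWEEN 4 AND 29]
ship_id=80: ✗
ship_id=81: ✓ → 579
ship_id=82: ✓ → 315
ship_id=83: ✗
ship_id=84: ✓ → 372
ship_id=85: ✗
ship_id=86: ✓ → 159
ship_id=87: ✗
ship_id=88: ✗
ship_id=89: ✓ → 333
ship_id=90: ✗
ship_id=91: ✗
evri_sum = 579 + 315 + 372 + 159 + 333 = 1758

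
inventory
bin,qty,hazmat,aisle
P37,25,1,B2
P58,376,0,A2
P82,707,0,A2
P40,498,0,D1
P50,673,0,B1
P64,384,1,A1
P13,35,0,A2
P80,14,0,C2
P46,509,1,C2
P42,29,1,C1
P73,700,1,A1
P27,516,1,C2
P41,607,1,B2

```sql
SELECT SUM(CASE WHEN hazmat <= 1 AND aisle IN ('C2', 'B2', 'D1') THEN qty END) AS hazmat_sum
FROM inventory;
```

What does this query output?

2169

bin=P37: ✓ → 25
bin=P58: ✗
bin=P82: ✗
bin=P40: ✓ → 498
bin=P50: ✗
bin=P64: ✗
bin=P13: ✗
bin=P80: ✓ → 14
bin=P46: ✓ → 509
bin=P42: ✗
bin=P73: ✗
bin=P27: ✓ → 516
bin=P41: ✓ → 607
hazmat_sum = 25 + 498 + 14 + 509 + 516 + 607 = 2169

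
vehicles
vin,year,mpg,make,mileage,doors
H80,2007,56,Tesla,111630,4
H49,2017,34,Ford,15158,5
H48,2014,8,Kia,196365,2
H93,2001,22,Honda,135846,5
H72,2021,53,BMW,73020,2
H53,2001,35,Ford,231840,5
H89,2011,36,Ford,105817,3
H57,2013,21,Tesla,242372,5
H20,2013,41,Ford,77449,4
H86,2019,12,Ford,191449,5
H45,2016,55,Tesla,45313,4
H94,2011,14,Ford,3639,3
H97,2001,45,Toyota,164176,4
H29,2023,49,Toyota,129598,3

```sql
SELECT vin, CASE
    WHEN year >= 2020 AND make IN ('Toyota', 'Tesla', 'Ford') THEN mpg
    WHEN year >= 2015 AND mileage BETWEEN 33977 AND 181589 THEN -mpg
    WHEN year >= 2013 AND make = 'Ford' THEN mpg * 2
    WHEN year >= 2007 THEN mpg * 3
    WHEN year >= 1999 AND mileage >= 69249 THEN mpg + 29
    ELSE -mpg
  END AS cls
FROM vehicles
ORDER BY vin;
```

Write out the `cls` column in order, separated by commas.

vin=H20: year >= 2013 AND make = 'Ford' → 82
vin=H29: year >= 2020 AND make IN ('Toyota', 'Tesla', 'Ford') → 49
vin=H45: year >= 2015 AND mileage BETWEEN 33977 AND 181589 → -55
vin=H48: year >= 2007 → 24
vin=H49: year >= 2013 AND make = 'Ford' → 68
vin=H53: year >= 1999 AND mileage >= 69249 → 64
vin=H57: year >= 2007 → 63
vin=H72: year >= 2015 AND mileage BETWEEN 33977 AND 181589 → -53
vin=H80: year >= 2007 → 168
vin=H86: year >= 2013 AND make = 'Ford' → 24
vin=H89: year >= 2007 → 108
vin=H93: year >= 1999 AND mileage >= 69249 → 51
vin=H94: year >= 2007 → 42
vin=H97: year >= 1999 AND mileage >= 69249 → 74

82, 49, -55, 24, 68, 64, 63, -53, 168, 24, 108, 51, 42, 74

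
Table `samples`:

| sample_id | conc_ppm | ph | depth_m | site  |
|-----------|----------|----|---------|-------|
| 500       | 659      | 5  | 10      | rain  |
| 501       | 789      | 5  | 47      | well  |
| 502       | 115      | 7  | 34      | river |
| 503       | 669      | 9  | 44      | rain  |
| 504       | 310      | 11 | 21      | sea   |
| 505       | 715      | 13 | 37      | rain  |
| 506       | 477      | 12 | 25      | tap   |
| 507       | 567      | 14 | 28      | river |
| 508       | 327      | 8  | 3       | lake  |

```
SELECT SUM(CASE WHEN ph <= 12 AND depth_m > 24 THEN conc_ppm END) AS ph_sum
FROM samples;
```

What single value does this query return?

sample_id=500: ✗
sample_id=501: ✓ → 789
sample_id=502: ✓ → 115
sample_id=503: ✓ → 669
sample_id=504: ✗
sample_id=505: ✗
sample_id=506: ✓ → 477
sample_id=507: ✗
sample_id=508: ✗
ph_sum = 789 + 115 + 669 + 477 = 2050

2050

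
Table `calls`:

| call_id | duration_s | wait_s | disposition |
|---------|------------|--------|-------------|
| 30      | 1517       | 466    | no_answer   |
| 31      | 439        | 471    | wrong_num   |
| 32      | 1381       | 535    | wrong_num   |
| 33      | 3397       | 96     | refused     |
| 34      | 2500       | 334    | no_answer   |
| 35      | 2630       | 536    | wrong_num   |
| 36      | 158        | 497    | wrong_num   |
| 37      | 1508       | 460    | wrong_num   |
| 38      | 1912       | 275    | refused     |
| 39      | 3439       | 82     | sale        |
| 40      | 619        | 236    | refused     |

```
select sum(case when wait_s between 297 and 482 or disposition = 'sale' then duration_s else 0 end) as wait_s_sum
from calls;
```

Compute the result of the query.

9403

call_id=30: ✓ → 1517
call_id=31: ✓ → 439
call_id=32: ✗
call_id=33: ✗
call_id=34: ✓ → 2500
call_id=35: ✗
call_id=36: ✗
call_id=37: ✓ → 1508
call_id=38: ✗
call_id=39: ✓ → 3439
call_id=40: ✗
wait_s_sum = 1517 + 439 + 2500 + 1508 + 3439 = 9403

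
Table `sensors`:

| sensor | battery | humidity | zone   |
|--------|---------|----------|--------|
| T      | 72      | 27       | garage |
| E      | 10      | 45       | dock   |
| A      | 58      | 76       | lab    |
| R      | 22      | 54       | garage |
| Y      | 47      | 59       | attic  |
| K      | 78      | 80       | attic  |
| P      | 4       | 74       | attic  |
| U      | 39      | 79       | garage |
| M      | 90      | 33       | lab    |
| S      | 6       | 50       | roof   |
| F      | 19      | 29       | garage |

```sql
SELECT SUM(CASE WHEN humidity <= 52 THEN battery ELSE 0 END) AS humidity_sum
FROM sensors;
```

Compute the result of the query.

sensor=T: ✓ → 72
sensor=E: ✓ → 10
sensor=A: ✗
sensor=R: ✗
sensor=Y: ✗
sensor=K: ✗
sensor=P: ✗
sensor=U: ✗
sensor=M: ✓ → 90
sensor=S: ✓ → 6
sensor=F: ✓ → 19
humidity_sum = 72 + 10 + 90 + 6 + 19 = 197

197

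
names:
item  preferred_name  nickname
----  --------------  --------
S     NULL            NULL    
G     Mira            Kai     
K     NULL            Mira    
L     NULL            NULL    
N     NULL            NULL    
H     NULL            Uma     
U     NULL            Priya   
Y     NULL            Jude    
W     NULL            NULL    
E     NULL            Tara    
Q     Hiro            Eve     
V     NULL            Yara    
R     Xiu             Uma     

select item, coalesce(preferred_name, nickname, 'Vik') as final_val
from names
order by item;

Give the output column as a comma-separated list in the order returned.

item=E: preferred_name=NULL, nickname=Tara → Tara
item=G: preferred_name=Mira → Mira
item=H: preferred_name=NULL, nickname=Uma → Uma
item=K: preferred_name=NULL, nickname=Mira → Mira
item=L: preferred_name=NULL, nickname=NULL, → literal Vik → Vik
item=N: preferred_name=NULL, nickname=NULL, → literal Vik → Vik
item=Q: preferred_name=Hiro → Hiro
item=R: preferred_name=Xiu → Xiu
item=S: preferred_name=NULL, nickname=NULL, → literal Vik → Vik
item=U: preferred_name=NULL, nickname=Priya → Priya
item=V: preferred_name=NULL, nickname=Yara → Yara
item=W: preferred_name=NULL, nickname=NULL, → literal Vik → Vik
item=Y: preferred_name=NULL, nickname=Jude → Jude

Tara, Mira, Uma, Mira, Vik, Vik, Hiro, Xiu, Vik, Priya, Yara, Vik, Jude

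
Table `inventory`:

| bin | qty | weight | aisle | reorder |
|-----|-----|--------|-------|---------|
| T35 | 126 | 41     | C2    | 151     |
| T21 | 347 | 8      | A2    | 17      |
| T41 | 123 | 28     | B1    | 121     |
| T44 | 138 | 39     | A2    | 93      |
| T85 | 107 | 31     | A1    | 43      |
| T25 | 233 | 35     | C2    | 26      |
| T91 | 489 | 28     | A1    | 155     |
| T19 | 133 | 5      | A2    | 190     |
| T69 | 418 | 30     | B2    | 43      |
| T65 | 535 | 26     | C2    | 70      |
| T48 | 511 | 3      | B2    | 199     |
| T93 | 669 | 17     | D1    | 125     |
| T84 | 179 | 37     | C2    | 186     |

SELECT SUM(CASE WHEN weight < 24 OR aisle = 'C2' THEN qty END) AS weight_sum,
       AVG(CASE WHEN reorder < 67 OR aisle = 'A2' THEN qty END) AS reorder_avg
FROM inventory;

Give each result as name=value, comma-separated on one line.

[weight_sum: weight < 24 OR aisle = 'C2']
bin=T35: ✓ → 126
bin=T21: ✓ → 347
bin=T41: ✗
bin=T44: ✗
bin=T85: ✗
bin=T25: ✓ → 233
bin=T91: ✗
bin=T19: ✓ → 133
bin=T69: ✗
bin=T65: ✓ → 535
bin=T48: ✓ → 511
bin=T93: ✓ → 669
bin=T84: ✓ → 179
weight_sum = 126 + 347 + 233 + 133 + 535 + 511 + 669 + 179 = 2733
—
[reorder_avg: reorder < 67 OR aisle = 'A2']
bin=T35: ✗
bin=T21: ✓ → 347
bin=T41: ✗
bin=T44: ✓ → 138
bin=T85: ✓ → 107
bin=T25: ✓ → 233
bin=T91: ✗
bin=T19: ✓ → 133
bin=T69: ✓ → 418
bin=T65: ✗
bin=T48: ✗
bin=T93: ✗
bin=T84: ✗
reorder_avg = (347 + 138 + 107 + 233 + 133 + 418) / 6 = 229.3333333333

weight_sum=2733, reorder_avg=229.3333333333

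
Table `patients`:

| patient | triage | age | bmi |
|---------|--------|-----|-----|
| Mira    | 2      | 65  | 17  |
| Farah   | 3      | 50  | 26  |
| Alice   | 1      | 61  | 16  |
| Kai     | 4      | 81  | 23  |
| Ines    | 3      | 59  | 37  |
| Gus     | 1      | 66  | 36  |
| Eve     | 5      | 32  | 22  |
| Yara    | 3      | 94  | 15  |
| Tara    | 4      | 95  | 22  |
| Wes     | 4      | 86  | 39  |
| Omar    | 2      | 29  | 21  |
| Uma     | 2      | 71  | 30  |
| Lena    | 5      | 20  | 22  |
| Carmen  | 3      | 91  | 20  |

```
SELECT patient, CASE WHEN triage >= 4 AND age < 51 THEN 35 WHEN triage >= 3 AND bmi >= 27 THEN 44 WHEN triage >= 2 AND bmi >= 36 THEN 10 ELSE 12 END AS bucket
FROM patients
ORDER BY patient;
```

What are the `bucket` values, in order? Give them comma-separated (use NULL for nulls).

patient=Alice: ELSE → 12
patient=Carmen: ELSE → 12
patient=Eve: triage >= 4 AND age < 51 → 35
patient=Farah: ELSE → 12
patient=Gus: ELSE → 12
patient=Ines: triage >= 3 AND bmi >= 27 → 44
patient=Kai: ELSE → 12
patient=Lena: triage >= 4 AND age < 51 → 35
patient=Mira: ELSE → 12
patient=Omar: ELSE → 12
patient=Tara: ELSE → 12
patient=Uma: ELSE → 12
patient=Wes: triage >= 3 AND bmi >= 27 → 44
patient=Yara: ELSE → 12

12, 12, 35, 12, 12, 44, 12, 35, 12, 12, 12, 12, 44, 12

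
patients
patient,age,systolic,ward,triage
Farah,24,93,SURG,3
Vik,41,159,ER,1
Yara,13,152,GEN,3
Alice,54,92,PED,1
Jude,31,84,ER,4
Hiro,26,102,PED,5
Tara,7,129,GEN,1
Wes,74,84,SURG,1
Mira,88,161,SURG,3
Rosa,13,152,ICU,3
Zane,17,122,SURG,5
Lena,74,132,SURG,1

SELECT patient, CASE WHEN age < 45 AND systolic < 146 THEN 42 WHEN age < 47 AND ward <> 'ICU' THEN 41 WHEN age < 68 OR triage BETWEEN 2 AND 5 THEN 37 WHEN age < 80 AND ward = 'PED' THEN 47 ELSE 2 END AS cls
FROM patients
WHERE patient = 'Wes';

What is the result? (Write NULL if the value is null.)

patient = Wes: age=74, systolic=84, ward=SURG, triage=1.
age < 45 AND systolic < 146 → false
age < 47 AND ward <> 'ICU' → false
age < 68 OR triage BETWEEN 2 AND 5 → false
age < 80 AND ward = 'PED' → false
No prior WHEN matched → ELSE → 2

2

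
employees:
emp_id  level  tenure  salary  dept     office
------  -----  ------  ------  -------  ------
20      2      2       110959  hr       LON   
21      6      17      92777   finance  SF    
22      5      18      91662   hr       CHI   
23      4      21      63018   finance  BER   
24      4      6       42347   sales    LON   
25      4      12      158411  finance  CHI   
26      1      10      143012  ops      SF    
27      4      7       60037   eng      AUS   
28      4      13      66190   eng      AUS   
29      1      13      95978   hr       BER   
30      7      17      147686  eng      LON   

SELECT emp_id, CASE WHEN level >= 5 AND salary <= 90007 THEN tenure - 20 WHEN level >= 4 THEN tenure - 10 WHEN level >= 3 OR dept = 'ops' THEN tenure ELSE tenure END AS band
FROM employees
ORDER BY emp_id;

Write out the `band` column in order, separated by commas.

2, 7, 8, 11, -4, 2, 10, -3, 3, 13, 7

emp_id=20: ELSE → 2
emp_id=21: level >= 4 → 7
emp_id=22: level >= 4 → 8
emp_id=23: level >= 4 → 11
emp_id=24: level >= 4 → -4
emp_id=25: level >= 4 → 2
emp_id=26: level >= 3 OR dept = 'ops' → 10
emp_id=27: level >= 4 → -3
emp_id=28: level >= 4 → 3
emp_id=29: ELSE → 13
emp_id=30: level >= 4 → 7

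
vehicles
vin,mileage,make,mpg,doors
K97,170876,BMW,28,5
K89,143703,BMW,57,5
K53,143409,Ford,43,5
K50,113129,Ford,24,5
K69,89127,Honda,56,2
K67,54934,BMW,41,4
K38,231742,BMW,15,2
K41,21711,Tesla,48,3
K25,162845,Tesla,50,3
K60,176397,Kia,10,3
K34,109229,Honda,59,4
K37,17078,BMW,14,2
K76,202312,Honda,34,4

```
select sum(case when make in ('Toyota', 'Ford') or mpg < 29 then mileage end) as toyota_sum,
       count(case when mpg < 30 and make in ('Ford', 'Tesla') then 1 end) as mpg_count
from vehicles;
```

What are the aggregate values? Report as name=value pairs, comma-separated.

[toyota_sum: make in ('Toyota', 'Ford') or mpg < 29]
vin=K97: ✓ → 170876
vin=K89: ✗
vin=K53: ✓ → 143409
vin=K50: ✓ → 113129
vin=K69: ✗
vin=K67: ✗
vin=K38: ✓ → 231742
vin=K41: ✗
vin=K25: ✗
vin=K60: ✓ → 176397
vin=K34: ✗
vin=K37: ✓ → 17078
vin=K76: ✗
toyota_sum = 170876 + 143409 + 113129 + 231742 + 176397 + 17078 = 852631
—
[mpg_count: mpg < 30 and make in ('Ford', 'Tesla')]
vin=K97: ✗
vin=K89: ✗
vin=K53: ✗
vin=K50: ✓ → 1
vin=K69: ✗
vin=K67: ✗
vin=K38: ✗
vin=K41: ✗
vin=K25: ✗
vin=K60: ✗
vin=K34: ✗
vin=K37: ✗
vin=K76: ✗
mpg_count = COUNT(1) = 1

toyota_sum=852631, mpg_count=1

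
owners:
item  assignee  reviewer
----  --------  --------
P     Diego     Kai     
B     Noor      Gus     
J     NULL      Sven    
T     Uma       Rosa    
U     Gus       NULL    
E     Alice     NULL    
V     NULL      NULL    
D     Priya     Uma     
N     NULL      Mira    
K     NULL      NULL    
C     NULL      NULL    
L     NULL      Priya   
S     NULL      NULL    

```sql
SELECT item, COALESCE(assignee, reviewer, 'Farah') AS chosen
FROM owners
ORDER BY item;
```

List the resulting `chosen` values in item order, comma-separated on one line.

item=B: assignee=Noor → Noor
item=C: assignee=NULL, reviewer=NULL, → literal Farah → Farah
item=D: assignee=Priya → Priya
item=E: assignee=Alice → Alice
item=J: assignee=NULL, reviewer=Sven → Sven
item=K: assignee=NULL, reviewer=NULL, → literal Farah → Farah
item=L: assignee=NULL, reviewer=Priya → Priya
item=N: assignee=NULL, reviewer=Mira → Mira
item=P: assignee=Diego → Diego
item=S: assignee=NULL, reviewer=NULL, → literal Farah → Farah
item=T: assignee=Uma → Uma
item=U: assignee=Gus → Gus
item=V: assignee=NULL, reviewer=NULL, → literal Farah → Farah

Noor, Farah, Priya, Alice, Sven, Farah, Priya, Mira, Diego, Farah, Uma, Gus, Farah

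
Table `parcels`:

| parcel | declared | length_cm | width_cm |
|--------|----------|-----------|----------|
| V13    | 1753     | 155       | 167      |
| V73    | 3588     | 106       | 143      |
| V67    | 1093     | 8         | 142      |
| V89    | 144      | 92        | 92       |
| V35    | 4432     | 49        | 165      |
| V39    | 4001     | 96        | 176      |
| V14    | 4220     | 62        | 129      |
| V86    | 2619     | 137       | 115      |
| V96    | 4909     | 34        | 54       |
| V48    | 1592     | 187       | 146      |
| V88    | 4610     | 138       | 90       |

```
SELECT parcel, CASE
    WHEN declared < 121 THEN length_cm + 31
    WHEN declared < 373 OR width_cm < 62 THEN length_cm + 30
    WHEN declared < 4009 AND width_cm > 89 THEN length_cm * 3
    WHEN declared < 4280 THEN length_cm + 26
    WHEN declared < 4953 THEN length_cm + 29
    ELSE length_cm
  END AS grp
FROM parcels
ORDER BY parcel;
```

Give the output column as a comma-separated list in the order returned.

parcel=V13: declared < 4009 AND width_cm > 89 → 465
parcel=V14: declared < 4280 → 88
parcel=V35: declared < 4953 → 78
parcel=V39: declared < 4009 AND width_cm > 89 → 288
parcel=V48: declared < 4009 AND width_cm > 89 → 561
parcel=V67: declared < 4009 AND width_cm > 89 → 24
parcel=V73: declared < 4009 AND width_cm > 89 → 318
parcel=V86: declared < 4009 AND width_cm > 89 → 411
parcel=V88: declared < 4953 → 167
parcel=V89: declared < 373 OR width_cm < 62 → 122
parcel=V96: declared < 373 OR width_cm < 62 → 64

465, 88, 78, 288, 561, 24, 318, 411, 167, 122, 64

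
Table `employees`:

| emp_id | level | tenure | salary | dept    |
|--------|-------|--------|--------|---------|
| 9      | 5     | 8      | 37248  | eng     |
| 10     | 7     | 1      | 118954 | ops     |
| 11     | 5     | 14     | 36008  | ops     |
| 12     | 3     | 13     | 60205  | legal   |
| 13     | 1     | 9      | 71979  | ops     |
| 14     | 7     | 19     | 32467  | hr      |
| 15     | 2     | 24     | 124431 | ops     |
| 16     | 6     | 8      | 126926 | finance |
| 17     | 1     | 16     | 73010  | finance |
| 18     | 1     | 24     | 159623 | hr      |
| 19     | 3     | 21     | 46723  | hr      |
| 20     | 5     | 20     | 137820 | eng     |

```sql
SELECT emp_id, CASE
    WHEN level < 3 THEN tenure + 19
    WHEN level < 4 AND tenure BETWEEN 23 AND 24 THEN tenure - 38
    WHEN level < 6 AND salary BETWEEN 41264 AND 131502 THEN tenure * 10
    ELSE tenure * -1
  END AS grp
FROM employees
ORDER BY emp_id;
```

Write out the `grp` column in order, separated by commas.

emp_id=9: ELSE → -8
emp_id=10: ELSE → -1
emp_id=11: ELSE → -14
emp_id=12: level < 6 AND salary BETWEEN 41264 AND 131502 → 130
emp_id=13: level < 3 → 28
emp_id=14: ELSE → -19
emp_id=15: level < 3 → 43
emp_id=16: ELSE → -8
emp_id=17: level < 3 → 35
emp_id=18: level < 3 → 43
emp_id=19: level < 6 AND salary BETWEEN 41264 AND 131502 → 210
emp_id=20: ELSE → -20

-8, -1, -14, 130, 28, -19, 43, -8, 35, 43, 210, -20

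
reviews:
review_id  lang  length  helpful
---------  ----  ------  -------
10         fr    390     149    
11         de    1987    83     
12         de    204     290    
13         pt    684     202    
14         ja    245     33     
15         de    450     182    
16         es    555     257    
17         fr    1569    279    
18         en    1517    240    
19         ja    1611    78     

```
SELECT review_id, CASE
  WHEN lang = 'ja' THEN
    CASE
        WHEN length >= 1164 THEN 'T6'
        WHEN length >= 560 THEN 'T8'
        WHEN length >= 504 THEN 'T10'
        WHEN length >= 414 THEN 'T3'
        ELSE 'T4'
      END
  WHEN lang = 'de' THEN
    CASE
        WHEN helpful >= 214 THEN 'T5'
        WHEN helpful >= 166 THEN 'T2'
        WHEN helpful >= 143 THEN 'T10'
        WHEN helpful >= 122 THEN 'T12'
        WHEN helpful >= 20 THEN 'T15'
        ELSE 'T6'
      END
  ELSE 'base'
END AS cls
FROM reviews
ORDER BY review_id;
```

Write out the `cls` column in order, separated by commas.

base, T15, T5, base, T4, T2, base, base, base, T6

review_id=10: lang='fr' → outer ELSE → base
review_id=11: lang='de' → inner[helpful >= 20] → T15
review_id=12: lang='de' → inner[helpful >= 214] → T5
review_id=13: lang='pt' → outer ELSE → base
review_id=14: lang='ja' → inner[ELSE] → T4
review_id=15: lang='de' → inner[helpful >= 166] → T2
review_id=16: lang='es' → outer ELSE → base
review_id=17: lang='fr' → outer ELSE → base
review_id=18: lang='en' → outer ELSE → base
review_id=19: lang='ja' → inner[length >= 1164] → T6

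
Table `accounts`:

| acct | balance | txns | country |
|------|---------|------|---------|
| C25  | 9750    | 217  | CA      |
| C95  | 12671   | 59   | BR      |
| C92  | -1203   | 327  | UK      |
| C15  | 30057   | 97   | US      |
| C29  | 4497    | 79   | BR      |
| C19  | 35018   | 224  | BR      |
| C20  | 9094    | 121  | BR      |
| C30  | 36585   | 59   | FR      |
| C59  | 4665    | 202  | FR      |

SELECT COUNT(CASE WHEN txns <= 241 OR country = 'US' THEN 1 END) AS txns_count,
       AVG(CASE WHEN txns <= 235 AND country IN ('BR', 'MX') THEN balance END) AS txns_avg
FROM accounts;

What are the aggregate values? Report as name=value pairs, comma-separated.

[txns_count: txns <= 241 OR country = 'US']
acct=C25: ✓ → 1
acct=C95: ✓ → 1
acct=C92: ✗
acct=C15: ✓ → 1
acct=C29: ✓ → 1
acct=C19: ✓ → 1
acct=C20: ✓ → 1
acct=C30: ✓ → 1
acct=C59: ✓ → 1
txns_count = COUNT(1, 1, 1, 1, 1, 1, 1, 1) = 8
—
[txns_avg: txns <= 235 AND country IN ('BR', 'MX')]
acct=C25: ✗
acct=C95: ✓ → 12671
acct=C92: ✗
acct=C15: ✗
acct=C29: ✓ → 4497
acct=C19: ✓ → 35018
acct=C20: ✓ → 9094
acct=C30: ✗
acct=C59: ✗
txns_avg = (12671 + 4497 + 35018 + 9094) / 4 = 15320

txns_count=8, txns_avg=15320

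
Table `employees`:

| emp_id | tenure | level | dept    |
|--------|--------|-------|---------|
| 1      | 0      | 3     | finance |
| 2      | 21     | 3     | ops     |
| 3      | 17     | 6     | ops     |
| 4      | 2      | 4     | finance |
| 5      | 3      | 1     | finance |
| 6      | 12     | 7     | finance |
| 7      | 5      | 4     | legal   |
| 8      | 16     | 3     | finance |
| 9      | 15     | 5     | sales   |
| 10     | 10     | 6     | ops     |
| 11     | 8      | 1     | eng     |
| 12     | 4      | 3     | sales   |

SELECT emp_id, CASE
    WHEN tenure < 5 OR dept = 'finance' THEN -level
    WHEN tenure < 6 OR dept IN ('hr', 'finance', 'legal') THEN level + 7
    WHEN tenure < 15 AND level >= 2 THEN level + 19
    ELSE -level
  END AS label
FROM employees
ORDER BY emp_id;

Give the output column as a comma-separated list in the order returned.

-3, -3, -6, -4, -1, -7, 11, -3, -5, 25, -1, -3

emp_id=1: tenure < 5 OR dept = 'finance' → -3
emp_id=2: ELSE → -3
emp_id=3: ELSE → -6
emp_id=4: tenure < 5 OR dept = 'finance' → -4
emp_id=5: tenure < 5 OR dept = 'finance' → -1
emp_id=6: tenure < 5 OR dept = 'finance' → -7
emp_id=7: tenure < 6 OR dept IN ('hr', 'finance', 'legal') → 11
emp_id=8: tenure < 5 OR dept = 'finance' → -3
emp_id=9: ELSE → -5
emp_id=10: tenure < 15 AND level >= 2 → 25
emp_id=11: ELSE → -1
emp_id=12: tenure < 5 OR dept = 'finance' → -3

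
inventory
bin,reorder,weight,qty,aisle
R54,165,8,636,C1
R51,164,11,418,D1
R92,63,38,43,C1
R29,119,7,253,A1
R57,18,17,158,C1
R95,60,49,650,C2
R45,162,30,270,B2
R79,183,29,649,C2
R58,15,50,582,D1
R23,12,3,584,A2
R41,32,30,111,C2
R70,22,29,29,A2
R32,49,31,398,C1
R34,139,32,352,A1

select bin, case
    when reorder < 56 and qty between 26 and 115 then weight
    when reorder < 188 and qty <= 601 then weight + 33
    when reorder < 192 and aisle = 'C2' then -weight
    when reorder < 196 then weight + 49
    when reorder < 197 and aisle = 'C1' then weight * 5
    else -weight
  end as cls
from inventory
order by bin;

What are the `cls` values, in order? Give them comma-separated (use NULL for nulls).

bin=R23: reorder < 188 and qty <= 601 → 36
bin=R29: reorder < 188 and qty <= 601 → 40
bin=R32: reorder < 188 and qty <= 601 → 64
bin=R34: reorder < 188 and qty <= 601 → 65
bin=R41: reorder < 56 and qty between 26 and 115 → 30
bin=R45: reorder < 188 and qty <= 601 → 63
bin=R51: reorder < 188 and qty <= 601 → 44
bin=R54: reorder < 196 → 57
bin=R57: reorder < 188 and qty <= 601 → 50
bin=R58: reorder < 188 and qty <= 601 → 83
bin=R70: reorder < 56 and qty between 26 and 115 → 29
bin=R79: reorder < 192 and aisle = 'C2' → -29
bin=R92: reorder < 188 and qty <= 601 → 71
bin=R95: reorder < 192 and aisle = 'C2' → -49

36, 40, 64, 65, 30, 63, 44, 57, 50, 83, 29, -29, 71, -49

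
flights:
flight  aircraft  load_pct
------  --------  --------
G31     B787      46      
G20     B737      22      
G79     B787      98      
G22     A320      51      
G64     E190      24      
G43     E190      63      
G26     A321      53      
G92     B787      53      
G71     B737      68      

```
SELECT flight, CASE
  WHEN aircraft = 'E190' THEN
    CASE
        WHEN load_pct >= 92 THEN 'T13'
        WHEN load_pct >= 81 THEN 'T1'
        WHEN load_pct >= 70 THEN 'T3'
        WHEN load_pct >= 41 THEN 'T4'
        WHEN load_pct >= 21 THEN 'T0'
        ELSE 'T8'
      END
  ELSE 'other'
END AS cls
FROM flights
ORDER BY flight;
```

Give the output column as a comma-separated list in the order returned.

flight=G20: aircraft='B737' → outer ELSE → other
flight=G22: aircraft='A320' → outer ELSE → other
flight=G26: aircraft='A321' → outer ELSE → other
flight=G31: aircraft='B787' → outer ELSE → other
flight=G43: aircraft='E190' → inner[load_pct >= 41] → T4
flight=G64: aircraft='E190' → inner[load_pct >= 21] → T0
flight=G71: aircraft='B737' → outer ELSE → other
flight=G79: aircraft='B787' → outer ELSE → other
flight=G92: aircraft='B787' → outer ELSE → other

other, other, other, other, T4, T0, other, other, other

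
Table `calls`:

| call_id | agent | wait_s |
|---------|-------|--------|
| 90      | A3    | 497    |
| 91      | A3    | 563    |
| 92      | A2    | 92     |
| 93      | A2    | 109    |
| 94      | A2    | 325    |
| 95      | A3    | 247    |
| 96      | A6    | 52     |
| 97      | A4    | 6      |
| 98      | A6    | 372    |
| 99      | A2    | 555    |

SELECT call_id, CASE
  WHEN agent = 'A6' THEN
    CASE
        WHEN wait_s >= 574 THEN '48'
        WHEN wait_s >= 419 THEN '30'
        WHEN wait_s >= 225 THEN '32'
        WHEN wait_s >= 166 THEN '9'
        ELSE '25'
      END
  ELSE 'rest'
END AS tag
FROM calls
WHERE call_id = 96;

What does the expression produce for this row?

25

call_id = 96: agent=A6, wait_s=52.
agent='A6' → inner[ELSE] → 25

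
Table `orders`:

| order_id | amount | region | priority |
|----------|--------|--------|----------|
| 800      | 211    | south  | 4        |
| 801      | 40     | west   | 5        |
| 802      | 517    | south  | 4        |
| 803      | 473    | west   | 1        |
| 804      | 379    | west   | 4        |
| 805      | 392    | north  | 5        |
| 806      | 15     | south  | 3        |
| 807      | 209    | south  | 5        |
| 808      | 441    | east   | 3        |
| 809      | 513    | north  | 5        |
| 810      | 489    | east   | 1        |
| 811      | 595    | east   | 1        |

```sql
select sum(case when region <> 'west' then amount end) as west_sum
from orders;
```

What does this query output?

3382

order_id=800: ✓ → 211
order_id=801: ✗
order_id=802: ✓ → 517
order_id=803: ✗
order_id=804: ✗
order_id=805: ✓ → 392
order_id=806: ✓ → 15
order_id=807: ✓ → 209
order_id=808: ✓ → 441
order_id=809: ✓ → 513
order_id=810: ✓ → 489
order_id=811: ✓ → 595
west_sum = 211 + 517 + 392 + 15 + 209 + 441 + 513 + 489 + 595 = 3382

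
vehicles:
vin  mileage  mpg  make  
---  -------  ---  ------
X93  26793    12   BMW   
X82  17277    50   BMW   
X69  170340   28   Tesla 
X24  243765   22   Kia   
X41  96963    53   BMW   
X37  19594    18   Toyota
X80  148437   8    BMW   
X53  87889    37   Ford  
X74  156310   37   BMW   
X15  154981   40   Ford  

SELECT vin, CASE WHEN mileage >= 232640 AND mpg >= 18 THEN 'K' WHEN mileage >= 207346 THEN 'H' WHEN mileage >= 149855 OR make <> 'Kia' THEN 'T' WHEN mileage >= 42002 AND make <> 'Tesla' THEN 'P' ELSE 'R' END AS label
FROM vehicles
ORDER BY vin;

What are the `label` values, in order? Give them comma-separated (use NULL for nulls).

T, K, T, T, T, T, T, T, T, T

vin=X15: mileage >= 149855 OR make <> 'Kia' → T
vin=X24: mileage >= 232640 AND mpg >= 18 → K
vin=X37: mileage >= 149855 OR make <> 'Kia' → T
vin=X41: mileage >= 149855 OR make <> 'Kia' → T
vin=X53: mileage >= 149855 OR make <> 'Kia' → T
vin=X69: mileage >= 149855 OR make <> 'Kia' → T
vin=X74: mileage >= 149855 OR make <> 'Kia' → T
vin=X80: mileage >= 149855 OR make <> 'Kia' → T
vin=X82: mileage >= 149855 OR make <> 'Kia' → T
vin=X93: mileage >= 149855 OR make <> 'Kia' → T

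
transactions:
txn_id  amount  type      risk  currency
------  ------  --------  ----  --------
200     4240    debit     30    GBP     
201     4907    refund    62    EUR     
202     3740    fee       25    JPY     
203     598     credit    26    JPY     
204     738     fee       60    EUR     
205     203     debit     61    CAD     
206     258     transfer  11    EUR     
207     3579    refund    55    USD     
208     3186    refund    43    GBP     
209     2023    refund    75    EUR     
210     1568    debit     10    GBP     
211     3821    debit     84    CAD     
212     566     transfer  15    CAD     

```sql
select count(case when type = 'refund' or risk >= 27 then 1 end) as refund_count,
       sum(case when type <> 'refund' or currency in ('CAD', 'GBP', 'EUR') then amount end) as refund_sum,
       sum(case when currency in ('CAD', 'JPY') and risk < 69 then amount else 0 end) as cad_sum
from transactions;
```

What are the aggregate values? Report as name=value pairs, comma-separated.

[refund_count: type = 'refund' or risk >= 27]
txn_id=200: ✓ → 1
txn_id=201: ✓ → 1
txn_id=202: ✗
txn_id=203: ✗
txn_id=204: ✓ → 1
txn_id=205: ✓ → 1
txn_id=206: ✗
txn_id=207: ✓ → 1
txn_id=208: ✓ → 1
txn_id=209: ✓ → 1
txn_id=210: ✗
txn_id=211: ✓ → 1
txn_id=212: ✗
refund_count = COUNT(1, 1, 1, 1, 1, 1, 1, 1) = 8
—
[refund_sum: type <> 'refund' or currency in ('CAD', 'GBP', 'EUR')]
txn_id=200: ✓ → 4240
txn_id=201: ✓ → 4907
txn_id=202: ✓ → 3740
txn_id=203: ✓ → 598
txn_id=204: ✓ → 738
txn_id=205: ✓ → 203
txn_id=206: ✓ → 258
txn_id=207: ✗
txn_id=208: ✓ → 3186
txn_id=209: ✓ → 2023
txn_id=210: ✓ → 1568
txn_id=211: ✓ → 3821
txn_id=212: ✓ → 566
refund_sum = 4240 + 4907 + 3740 + 598 + 738 + 203 + 258 + 3186 + 2023 + 1568 + 3821 + 566 = 25848
—
[cad_sum: currency in ('CAD', 'JPY') and risk < 69]
txn_id=200: ✗
txn_id=201: ✗
txn_id=202: ✓ → 3740
txn_id=203: ✓ → 598
txn_id=204: ✗
txn_id=205: ✓ → 203
txn_id=206: ✗
txn_id=207: ✗
txn_id=208: ✗
txn_id=209: ✗
txn_id=210: ✗
txn_id=211: ✗
txn_id=212: ✓ → 566
cad_sum = 3740 + 598 + 203 + 566 = 5107

refund_count=8, refund_sum=25848, cad_sum=5107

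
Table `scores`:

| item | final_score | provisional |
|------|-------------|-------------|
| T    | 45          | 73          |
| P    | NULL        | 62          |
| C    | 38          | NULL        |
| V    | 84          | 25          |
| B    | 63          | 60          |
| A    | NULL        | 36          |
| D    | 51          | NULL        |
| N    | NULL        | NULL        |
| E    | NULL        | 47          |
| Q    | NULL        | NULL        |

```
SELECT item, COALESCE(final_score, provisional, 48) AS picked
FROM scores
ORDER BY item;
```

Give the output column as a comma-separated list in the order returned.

item=A: final_score=NULL, provisional=36 → 36
item=B: final_score=63 → 63
item=C: final_score=38 → 38
item=D: final_score=51 → 51
item=E: final_score=NULL, provisional=47 → 47
item=N: final_score=NULL, provisional=NULL, → literal 48 → 48
item=P: final_score=NULL, provisional=62 → 62
item=Q: final_score=NULL, provisional=NULL, → literal 48 → 48
item=T: final_score=45 → 45
item=V: final_score=84 → 84

36, 63, 38, 51, 47, 48, 62, 48, 45, 84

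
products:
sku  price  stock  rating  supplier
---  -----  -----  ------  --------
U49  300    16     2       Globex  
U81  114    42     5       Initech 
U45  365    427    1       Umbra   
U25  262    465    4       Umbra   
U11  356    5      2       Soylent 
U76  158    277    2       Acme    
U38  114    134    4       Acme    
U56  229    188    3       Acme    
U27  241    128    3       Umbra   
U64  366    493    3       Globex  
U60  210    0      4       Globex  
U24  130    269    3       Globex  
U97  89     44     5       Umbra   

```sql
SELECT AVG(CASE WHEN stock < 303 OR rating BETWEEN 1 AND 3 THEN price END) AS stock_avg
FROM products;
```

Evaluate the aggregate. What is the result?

sku=U49: ✓ → 300
sku=U81: ✓ → 114
sku=U45: ✓ → 365
sku=U25: ✗
sku=U11: ✓ → 356
sku=U76: ✓ → 158
sku=U38: ✓ → 114
sku=U56: ✓ → 229
sku=U27: ✓ → 241
sku=U64: ✓ → 366
sku=U60: ✓ → 210
sku=U24: ✓ → 130
sku=U97: ✓ → 89
stock_avg = (300 + 114 + 365 + 356 + 158 + 114 + 229 + 241 + 366 + 210 + 130 + 89) / 12 = 222.6666666667

222.6666666667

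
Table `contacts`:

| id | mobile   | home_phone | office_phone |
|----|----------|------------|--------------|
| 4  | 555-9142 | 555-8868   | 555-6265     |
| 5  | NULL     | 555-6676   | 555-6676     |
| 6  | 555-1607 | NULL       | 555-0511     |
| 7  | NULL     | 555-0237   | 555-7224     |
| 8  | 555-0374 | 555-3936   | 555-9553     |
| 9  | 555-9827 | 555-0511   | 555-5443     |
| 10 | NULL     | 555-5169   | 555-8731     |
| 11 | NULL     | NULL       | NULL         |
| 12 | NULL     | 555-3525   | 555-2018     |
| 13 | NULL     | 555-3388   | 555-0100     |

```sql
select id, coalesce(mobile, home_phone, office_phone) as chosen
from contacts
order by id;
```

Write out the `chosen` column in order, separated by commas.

id=4: mobile=555-9142 → 555-9142
id=5: mobile=NULL, home_phone=555-6676 → 555-6676
id=6: mobile=555-1607 → 555-1607
id=7: mobile=NULL, home_phone=555-0237 → 555-0237
id=8: mobile=555-0374 → 555-0374
id=9: mobile=555-9827 → 555-9827
id=10: mobile=NULL, home_phone=555-5169 → 555-5169
id=11: mobile=NULL, home_phone=NULL, office_phone=NULL (all NULL) → NULL
id=12: mobile=NULL, home_phone=555-3525 → 555-3525
id=13: mobile=NULL, home_phone=555-3388 → 555-3388

555-9142, 555-6676, 555-1607, 555-0237, 555-0374, 555-9827, 555-5169, NULL, 555-3525, 555-3388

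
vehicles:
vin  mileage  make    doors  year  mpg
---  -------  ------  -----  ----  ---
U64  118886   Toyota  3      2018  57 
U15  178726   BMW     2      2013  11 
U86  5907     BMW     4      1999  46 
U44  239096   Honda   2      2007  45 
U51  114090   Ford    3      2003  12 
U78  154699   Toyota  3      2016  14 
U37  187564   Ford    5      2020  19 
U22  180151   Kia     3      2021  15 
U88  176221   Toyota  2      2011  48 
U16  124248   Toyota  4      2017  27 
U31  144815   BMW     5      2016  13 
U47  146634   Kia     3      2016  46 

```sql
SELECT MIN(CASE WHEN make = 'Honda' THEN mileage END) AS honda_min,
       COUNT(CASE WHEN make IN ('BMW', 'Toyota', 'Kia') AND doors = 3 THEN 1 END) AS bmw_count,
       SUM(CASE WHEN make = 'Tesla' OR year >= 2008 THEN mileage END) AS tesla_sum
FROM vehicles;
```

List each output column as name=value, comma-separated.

[honda_min: make = 'Honda']
vin=U64: ✗
vin=U15: ✗
vin=U86: ✗
vin=U44: ✓ → 239096
vin=U51: ✗
vin=U78: ✗
vin=U37: ✗
vin=U22: ✗
vin=U88: ✗
vin=U16: ✗
vin=U31: ✗
vin=U47: ✗
honda_min = MIN(239096) = 239096
—
[bmw_count: make IN ('BMW', 'Toyota', 'Kia') AND doors = 3]
vin=U64: ✓ → 1
vin=U15: ✗
vin=U86: ✗
vin=U44: ✗
vin=U51: ✗
vin=U78: ✓ → 1
vin=U37: ✗
vin=U22: ✓ → 1
vin=U88: ✗
vin=U16: ✗
vin=U31: ✗
vin=U47: ✓ → 1
bmw_count = COUNT(1, 1, 1, 1) = 4
—
[tesla_sum: make = 'Tesla' OR year >= 2008]
vin=U64: ✓ → 118886
vin=U15: ✓ → 178726
vin=U86: ✗
vin=U44: ✗
vin=U51: ✗
vin=U78: ✓ → 154699
vin=U37: ✓ → 187564
vin=U22: ✓ → 180151
vin=U88: ✓ → 176221
vin=U16: ✓ → 124248
vin=U31: ✓ → 144815
vin=U47: ✓ → 146634
tesla_sum = 118886 + 178726 + 154699 + 187564 + 180151 + 176221 + 124248 + 144815 + 146634 = 1411944

honda_min=239096, bmw_count=4, tesla_sum=1411944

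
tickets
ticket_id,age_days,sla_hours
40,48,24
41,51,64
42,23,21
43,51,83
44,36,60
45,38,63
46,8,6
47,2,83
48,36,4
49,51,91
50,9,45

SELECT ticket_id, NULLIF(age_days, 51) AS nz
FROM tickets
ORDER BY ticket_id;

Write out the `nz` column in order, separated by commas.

48, NULL, 23, NULL, 36, 38, 8, 2, 36, NULL, 9

ticket_id=40: age_days=48 vs 51: differ → 48
ticket_id=41: age_days=51 vs 51: equal → NULL
ticket_id=42: age_days=23 vs 51: differ → 23
ticket_id=43: age_days=51 vs 51: equal → NULL
ticket_id=44: age_days=36 vs 51: differ → 36
ticket_id=45: age_days=38 vs 51: differ → 38
ticket_id=46: age_days=8 vs 51: differ → 8
ticket_id=47: age_days=2 vs 51: differ → 2
ticket_id=48: age_days=36 vs 51: differ → 36
ticket_id=49: age_days=51 vs 51: equal → NULL
ticket_id=50: age_days=9 vs 51: differ → 9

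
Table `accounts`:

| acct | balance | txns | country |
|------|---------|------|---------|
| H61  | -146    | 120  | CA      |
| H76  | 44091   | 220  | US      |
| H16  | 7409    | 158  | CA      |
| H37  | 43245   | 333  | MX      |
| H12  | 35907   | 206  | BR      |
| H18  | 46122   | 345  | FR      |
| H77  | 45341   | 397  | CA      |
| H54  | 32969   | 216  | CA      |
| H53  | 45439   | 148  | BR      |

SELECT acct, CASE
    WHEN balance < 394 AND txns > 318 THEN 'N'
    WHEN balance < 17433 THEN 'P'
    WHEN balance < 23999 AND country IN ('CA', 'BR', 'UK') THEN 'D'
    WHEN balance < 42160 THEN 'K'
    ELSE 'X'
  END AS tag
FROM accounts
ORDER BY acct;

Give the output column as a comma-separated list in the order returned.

K, P, X, X, X, K, P, X, X

acct=H12: balance < 42160 → K
acct=H16: balance < 17433 → P
acct=H18: ELSE → X
acct=H37: ELSE → X
acct=H53: ELSE → X
acct=H54: balance < 42160 → K
acct=H61: balance < 17433 → P
acct=H76: ELSE → X
acct=H77: ELSE → X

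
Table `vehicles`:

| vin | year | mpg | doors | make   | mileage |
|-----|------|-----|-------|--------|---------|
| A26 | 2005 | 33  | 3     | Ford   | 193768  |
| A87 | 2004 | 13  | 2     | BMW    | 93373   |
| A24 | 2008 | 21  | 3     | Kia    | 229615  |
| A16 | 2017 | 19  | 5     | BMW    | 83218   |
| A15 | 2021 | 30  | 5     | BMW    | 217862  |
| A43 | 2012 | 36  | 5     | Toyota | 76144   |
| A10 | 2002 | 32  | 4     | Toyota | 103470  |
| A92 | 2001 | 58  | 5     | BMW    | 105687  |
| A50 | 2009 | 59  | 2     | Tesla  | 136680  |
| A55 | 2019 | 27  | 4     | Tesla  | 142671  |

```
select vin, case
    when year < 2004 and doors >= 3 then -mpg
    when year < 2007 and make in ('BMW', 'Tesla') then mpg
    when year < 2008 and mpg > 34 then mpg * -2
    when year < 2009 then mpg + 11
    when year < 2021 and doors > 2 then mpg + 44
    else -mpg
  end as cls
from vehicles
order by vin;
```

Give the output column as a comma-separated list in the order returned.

vin=A10: year < 2004 and doors >= 3 → -32
vin=A15: ELSE → -30
vin=A16: year < 2021 and doors > 2 → 63
vin=A24: year < 2009 → 32
vin=A26: year < 2009 → 44
vin=A43: year < 2021 and doors > 2 → 80
vin=A50: ELSE → -59
vin=A55: year < 2021 and doors > 2 → 71
vin=A87: year < 2007 and make in ('BMW', 'Tesla') → 13
vin=A92: year < 2004 and doors >= 3 → -58

-32, -30, 63, 32, 44, 80, -59, 71, 13, -58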